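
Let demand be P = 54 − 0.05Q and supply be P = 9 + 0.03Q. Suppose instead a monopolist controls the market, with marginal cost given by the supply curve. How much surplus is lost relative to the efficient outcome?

1872.23

Competitive equilibrium: 54 − 0.05Q = 9 + 0.03Q → Q* = 562.5, P* = 25.875.
Marginal revenue: MR = 54 − 0.1Q. Set MR = MC: 54 − 0.1Q = 9 + 0.03Q → Q_m = 346.1538.
Price P_m = 54 − 0.05·346.1538 = 36.6923; MC(Q_m) = 9 + 0.03·346.1538 = 19.3846.
Competitive Q* = 562.5, so ΔQ = 216.3462; wedge = 36.6923 − 19.3846 = 17.3077.
Welfare loss = ½ × 216.3462 × 17.3077 = 1872.23.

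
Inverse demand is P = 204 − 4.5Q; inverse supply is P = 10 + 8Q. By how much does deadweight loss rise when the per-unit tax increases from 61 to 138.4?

617.34

Competitive equilibrium: 204 − 4.5Q = 10 + 8Q → Q* = 15.52, P* = 134.16.
For a per-unit tax t: ΔQ = t/12.5, so DWL = ½·t·(t/12.5) = t²/25.
At t = 61: DWL = 148.84. At t = 138.4: DWL = 766.182.
Increase = 766.182 − 148.84 = 617.34.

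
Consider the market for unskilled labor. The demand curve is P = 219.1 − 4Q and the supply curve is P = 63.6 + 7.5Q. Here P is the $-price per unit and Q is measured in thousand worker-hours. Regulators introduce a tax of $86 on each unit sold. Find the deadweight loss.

$321.57 thousand

Competitive equilibrium: 219.1 − 4Q = 63.6 + 7.5Q → Q* = 13.52174, P* = 165.01304.
With the tax, the buyer price exceeds the seller price by 86: (219.1 − 4Q) − (63.6 + 7.5Q) = 86 → Q' = 6.04348.
ΔQ = 13.52174 − 6.04348 = 7.47826; the wedge equals the tax, 86.
Deadweight loss = ½ × 7.47826 × 86 = $321.57 thousand.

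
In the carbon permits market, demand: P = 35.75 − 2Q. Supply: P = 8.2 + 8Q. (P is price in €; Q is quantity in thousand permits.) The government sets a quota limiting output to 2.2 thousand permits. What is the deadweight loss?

€1.54 thousand

Competitive equilibrium: 35.75 − 2Q = 8.2 + 8Q → Q* = 2.755, P* = 30.24.
At Q = 2.2: demand price = 35.75 − 2·2.2 = 31.35; supply price = 8.2 + 8·2.2 = 25.8.
ΔQ = 2.755 − 2.2 = 0.555; wedge = 31.35 − 25.8 = 5.55.
DWL = ½ × 0.555 × 5.55 = €1.54 thousand.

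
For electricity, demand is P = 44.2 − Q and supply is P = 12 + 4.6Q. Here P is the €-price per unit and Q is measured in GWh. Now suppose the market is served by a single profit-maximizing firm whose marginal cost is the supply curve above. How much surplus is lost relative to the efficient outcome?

€2.13

Competitive equilibrium: 44.2 − Q = 12 + 4.6Q → Q* = 5.75, P* = 38.45.
Marginal revenue: MR = 44.2 − 2Q. Set MR = MC: 44.2 − 2Q = 12 + 4.6Q → Q_m = 4.8788.
Price P_m = 44.2 − 1·4.8788 = 39.3212; MC(Q_m) = 12 + 4.6·4.8788 = 34.4425.
Competitive Q* = 5.75, so ΔQ = 0.8712; wedge = 39.3212 − 34.4425 = 4.8787.
DWL = ½ × 0.8712 × 4.8787 = €2.13.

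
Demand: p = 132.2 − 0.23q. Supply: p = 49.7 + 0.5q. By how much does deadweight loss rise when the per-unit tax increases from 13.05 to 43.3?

Competitive equilibrium: 132.2 − 0.23q = 49.7 + 0.5q → q* = 113.0137, p* = 106.2068.
For a per-unit tax t: Δq = t/0.73, so DWL = ½·t·(t/0.73) = t²/1.46.
At t = 13.05: DWL = 116.646. At t = 43.3: DWL = 1284.171.
Increase = 1284.171 − 116.646 = 1167.53.

1167.53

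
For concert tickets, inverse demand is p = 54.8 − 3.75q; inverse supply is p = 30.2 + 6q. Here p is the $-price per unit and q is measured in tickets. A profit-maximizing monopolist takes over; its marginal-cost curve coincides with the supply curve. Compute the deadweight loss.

Competitive equilibrium: 54.8 − 3.75q = 30.2 + 6q → q* = 2.5231, p* = 45.3385.
Marginal revenue: MR = 54.8 − 7.5q. Set MR = MC: 54.8 − 7.5q = 30.2 + 6q → q_m = 1.8222.
Price p_m = 54.8 − 3.75·1.8222 = 47.9668; MC(q_m) = 30.2 + 6·1.8222 = 41.1332.
Competitive q* = 2.5231, so Δq = 0.7009; wedge = 47.9668 − 41.1332 = 6.8336.
Welfare loss = ½ × 0.7009 × 6.8336 = $2.39.

$2.39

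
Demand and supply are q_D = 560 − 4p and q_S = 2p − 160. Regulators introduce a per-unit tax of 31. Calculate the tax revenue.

1198.67

In inverse form: demand p = 140 − 0.25q, supply p = 80 + 0.5q.
Competitive equilibrium: 140 − 0.25q = 80 + 0.5q → q* = 80, p* = 120.
With the tax, the buyer price exceeds the seller price by 31: (140 − 0.25q) − (80 + 0.5q) = 31 → q' = 38.6667.
Tax revenue = 31 × 38.6667 = 1198.67.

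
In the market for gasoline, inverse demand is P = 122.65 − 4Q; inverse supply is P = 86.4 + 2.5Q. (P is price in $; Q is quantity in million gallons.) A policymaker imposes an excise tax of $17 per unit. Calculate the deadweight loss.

$22.23 million

Competitive equilibrium: 122.65 − 4Q = 86.4 + 2.5Q → Q* = 5.5769, P* = 100.3423.
With the tax, the buyer price exceeds the seller price by 17: (122.65 − 4Q) − (86.4 + 2.5Q) = 17 → Q' = 2.9615.
ΔQ = 5.5769 − 2.9615 = 2.6154; the wedge equals the tax, 17.
Deadweight loss = ½ × 2.6154 × 17 = $22.23 million.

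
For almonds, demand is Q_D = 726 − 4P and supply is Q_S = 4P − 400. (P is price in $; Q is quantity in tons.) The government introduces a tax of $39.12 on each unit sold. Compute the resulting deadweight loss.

$1530.37

In inverse form: demand P = 181.5 − 0.25Q, supply P = 100 + 0.25Q.
Competitive equilibrium: 181.5 − 0.25Q = 100 + 0.25Q → Q* = 163, P* = 140.75.
With the tax, the buyer price exceeds the seller price by 39.12: (181.5 − 0.25Q) − (100 + 0.25Q) = 39.12 → Q' = 84.76.
ΔQ = 163 − 84.76 = 78.24; the wedge equals the tax, 39.12.
The triangle = ½ × 78.24 × 39.12 = $1530.37.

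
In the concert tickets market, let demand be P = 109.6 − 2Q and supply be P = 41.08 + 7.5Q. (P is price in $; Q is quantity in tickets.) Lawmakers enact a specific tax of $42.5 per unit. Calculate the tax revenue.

Competitive equilibrium: 109.6 − 2Q = 41.08 + 7.5Q → Q* = 7.21263, P* = 95.17474.
With the tax, the buyer price exceeds the seller price by 42.5: (109.6 − 2Q) − (41.08 + 7.5Q) = 42.5 → Q' = 2.73895.
Tax revenue = 42.5 × 2.73895 = $116.41.

$116.41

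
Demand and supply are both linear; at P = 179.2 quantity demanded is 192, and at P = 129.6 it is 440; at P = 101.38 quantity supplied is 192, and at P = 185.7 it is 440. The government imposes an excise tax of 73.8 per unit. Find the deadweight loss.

Demand slope = (129.6 − 179.2)/(440 − 192) = −0.2, so P = 217.6 − 0.2Q.
Supply slope = (185.7 − 101.38)/(440 − 192) = 0.34, so P = 36.1 + 0.34Q.
Competitive equilibrium: 217.6 − 0.2Q = 36.1 + 0.34Q → Q* = 336.1111, P* = 150.3778.
With the tax, the buyer price exceeds the seller price by 73.8: (217.6 − 0.2Q) − (36.1 + 0.34Q) = 73.8 → Q' = 199.4444.
ΔQ = 336.1111 − 199.4444 = 136.6667; the wedge equals the tax, 73.8.
The triangle = ½ × 136.6667 × 73.8 = 5043.

5043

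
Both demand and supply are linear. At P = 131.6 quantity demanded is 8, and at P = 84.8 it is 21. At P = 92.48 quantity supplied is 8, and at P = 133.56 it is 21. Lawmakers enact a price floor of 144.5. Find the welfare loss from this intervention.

296.77

Demand slope = (84.8 − 131.6)/(21 − 8) = −3.6, so P = 160.4 − 3.6Q.
Supply slope = (133.56 − 92.48)/(21 − 8) = 3.16, so P = 67.2 + 3.16Q.
Competitive equilibrium: 160.4 − 3.6Q = 67.2 + 3.16Q → Q* = 13.787, P* = 110.7669.
At the floor P = 144.5, quantity demanded = (160.4 − 144.5)/3.6 = 4.4167.
Sellers' marginal cost at Q' = 4.4167: 67.2 + 3.16·4.4167 = 81.1568.
ΔQ = 13.787 − 4.4167 = 9.3703; wedge = 144.5 − 81.1568 = 63.3432.
Welfare loss = ½ × 9.3703 × 63.3432 = 296.77.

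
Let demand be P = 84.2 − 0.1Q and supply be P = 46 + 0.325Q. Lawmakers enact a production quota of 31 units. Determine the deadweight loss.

736.77

Competitive equilibrium: 84.2 − 0.1Q = 46 + 0.325Q → Q* = 89.8824, P* = 75.2118.
At Q = 31: demand price = 84.2 − 0.1·31 = 81.1; supply price = 46 + 0.325·31 = 56.075.
ΔQ = 89.8824 − 31 = 58.8824; wedge = 81.1 − 56.075 = 25.025.
DWL = ½ × 58.8824 × 25.025 = 736.77.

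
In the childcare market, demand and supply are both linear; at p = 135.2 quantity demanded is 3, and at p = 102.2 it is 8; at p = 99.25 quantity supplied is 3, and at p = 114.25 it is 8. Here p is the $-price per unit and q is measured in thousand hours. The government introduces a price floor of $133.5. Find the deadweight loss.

$58.37 thousand

Demand slope = (102.2 − 135.2)/(8 − 3) = −6.6, so p = 155 − 6.6q.
Supply slope = (114.25 − 99.25)/(8 − 3) = 3, so p = 90.25 + 3q.
Competitive equilibrium: 155 − 6.6q = 90.25 + 3q → q* = 6.7448, p* = 110.4844.
At the floor p = 133.5, quantity demanded = (155 − 133.5)/6.6 = 3.2576.
Sellers' marginal cost at q' = 3.2576: 90.25 + 3·3.2576 = 100.0228.
Δq = 6.7448 − 3.2576 = 3.4872; wedge = 133.5 − 100.0228 = 33.4772.
The triangle = ½ × 3.4872 × 33.4772 = $58.37 thousand.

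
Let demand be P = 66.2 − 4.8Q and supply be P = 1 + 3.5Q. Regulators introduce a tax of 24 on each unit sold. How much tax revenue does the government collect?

Competitive equilibrium: 66.2 − 4.8Q = 1 + 3.5Q → Q* = 7.8554, P* = 28.494.
With the tax, the buyer price exceeds the seller price by 24: (66.2 − 4.8Q) − (1 + 3.5Q) = 24 → Q' = 4.9639.
Tax revenue = 24 × 4.9639 = 119.13.

119.13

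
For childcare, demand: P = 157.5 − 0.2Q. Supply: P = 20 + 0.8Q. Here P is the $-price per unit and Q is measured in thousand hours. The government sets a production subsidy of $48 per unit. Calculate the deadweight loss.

Competitive equilibrium: 157.5 − 0.2Q = 20 + 0.8Q → Q* = 137.5, P* = 130.
The subsidy lowers effective supply by 48: P = 0.8Q − 28.
New quantity: 157.5 − 0.2Q = 0.8Q − 28 → Q' = 185.5.
Overproduction ΔQ = 185.5 − 137.5 = 48; wedge = subsidy = 48.
Welfare loss = ½ × 48 × 48 = $1152 thousand.

$1152 thousand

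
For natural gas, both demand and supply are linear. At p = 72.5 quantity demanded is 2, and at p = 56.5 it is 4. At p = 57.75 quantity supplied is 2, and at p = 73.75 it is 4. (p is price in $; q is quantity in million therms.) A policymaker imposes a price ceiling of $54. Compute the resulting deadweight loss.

Demand slope = (56.5 − 72.5)/(4 − 2) = −8, so p = 88.5 − 8q.
Supply slope = (73.75 − 57.75)/(4 − 2) = 8, so p = 41.75 + 8q.
Competitive equilibrium: 88.5 − 8q = 41.75 + 8q → q* = 2.9219, p* = 65.125.
At the ceiling p = 54, quantity supplied = (54 − 41.75)/8 = 1.5313.
Willingness to pay at q' = 1.5313: 88.5 − 8·1.5313 = 76.2496.
Δq = 2.9219 − 1.5313 = 1.3906; wedge = 76.2496 − 54 = 22.2496.
Deadweight loss = ½ × 1.3906 × 22.2496 = $15.47 million.

$15.47 million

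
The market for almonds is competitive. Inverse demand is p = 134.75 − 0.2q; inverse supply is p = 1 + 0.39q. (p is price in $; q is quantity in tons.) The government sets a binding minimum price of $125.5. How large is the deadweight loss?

$9605.31

Competitive equilibrium: 134.75 − 0.2q = 1 + 0.39q → q* = 226.6949, p* = 89.411.
At the floor p = 125.5, quantity demanded = (134.75 − 125.5)/0.2 = 46.25.
Sellers' marginal cost at q' = 46.25: 1 + 0.39·46.25 = 19.0375.
Δq = 226.6949 − 46.25 = 180.4449; wedge = 125.5 − 19.0375 = 106.4625.
The triangle = ½ × 180.4449 × 106.4625 = $9605.31.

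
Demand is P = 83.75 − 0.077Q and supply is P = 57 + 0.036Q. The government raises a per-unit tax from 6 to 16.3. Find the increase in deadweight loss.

1016.33

Competitive equilibrium: 83.75 − 0.077Q = 57 + 0.036Q → Q* = 236.7257, P* = 65.5221.
For a per-unit tax t: ΔQ = t/0.113, so DWL = ½·t·(t/0.113) = t²/0.226.
At t = 6: DWL = 159.292. At t = 16.3: DWL = 1175.619.
Increase = 1175.619 − 159.292 = 1016.33.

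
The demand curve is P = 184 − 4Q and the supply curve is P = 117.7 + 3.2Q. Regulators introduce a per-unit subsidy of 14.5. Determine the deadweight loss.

Competitive equilibrium: 184 − 4Q = 117.7 + 3.2Q → Q* = 9.2083, P* = 147.1667.
The subsidy lowers effective supply by 14.5: P = 103.2 + 3.2Q.
New quantity: 184 − 4Q = 103.2 + 3.2Q → Q' = 11.2222.
Overproduction ΔQ = 11.2222 − 9.2083 = 2.0139; wedge = subsidy = 14.5.
The triangle = ½ × 2.0139 × 14.5 = 14.60.

14.60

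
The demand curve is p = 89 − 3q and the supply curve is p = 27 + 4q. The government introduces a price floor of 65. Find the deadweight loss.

2.57

Competitive equilibrium: 89 − 3q = 27 + 4q → q* = 8.8571, p* = 62.4286.
At the floor p = 65, quantity demanded = (89 − 65)/3 = 8.
Sellers' marginal cost at q' = 8: 27 + 4·8 = 59.
Δq = 8.8571 − 8 = 0.8571; wedge = 65 − 59 = 6.
The triangle = ½ × 0.8571 × 6 = 2.57.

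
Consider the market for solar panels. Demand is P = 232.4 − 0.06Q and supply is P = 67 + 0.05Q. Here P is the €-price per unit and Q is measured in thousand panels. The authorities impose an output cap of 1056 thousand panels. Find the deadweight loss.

€11020.81 thousand

Competitive equilibrium: 232.4 − 0.06Q = 67 + 0.05Q → Q* = 1503.6364, P* = 142.1818.
At Q = 1056: demand price = 232.4 − 0.06·1056 = 169.04; supply price = 67 + 0.05·1056 = 119.8.
ΔQ = 1503.6364 − 1056 = 447.6364; wedge = 169.04 − 119.8 = 49.24.
The triangle = ½ × 447.6364 × 49.24 = €11020.81 thousand.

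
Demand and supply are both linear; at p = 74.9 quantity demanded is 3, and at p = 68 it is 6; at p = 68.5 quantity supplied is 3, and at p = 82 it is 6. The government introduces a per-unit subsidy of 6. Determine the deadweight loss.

Demand slope = (68 − 74.9)/(6 − 3) = −2.3, so p = 81.8 − 2.3q.
Supply slope = (82 − 68.5)/(6 − 3) = 4.5, so p = 55 + 4.5q.
Competitive equilibrium: 81.8 − 2.3q = 55 + 4.5q → q* = 3.9412, p* = 72.7353.
The subsidy lowers effective supply by 6: p = 49 + 4.5q.
New quantity: 81.8 − 2.3q = 49 + 4.5q → q' = 4.8235.
Overproduction Δq = 4.8235 − 3.9412 = 0.8823; wedge = subsidy = 6.
The triangle = ½ × 0.8823 × 6 = 2.65.

2.65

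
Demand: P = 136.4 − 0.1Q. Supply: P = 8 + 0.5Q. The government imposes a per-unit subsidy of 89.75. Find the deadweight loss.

6712.55

Competitive equilibrium: 136.4 − 0.1Q = 8 + 0.5Q → Q* = 214, P* = 115.
The subsidy lowers effective supply by 89.75: P = 0.5Q − 81.75.
New quantity: 136.4 − 0.1Q = 0.5Q − 81.75 → Q' = 363.5833.
Overproduction ΔQ = 363.5833 − 214 = 149.5833; wedge = subsidy = 89.75.
Welfare loss = ½ × 149.5833 × 89.75 = 6712.55.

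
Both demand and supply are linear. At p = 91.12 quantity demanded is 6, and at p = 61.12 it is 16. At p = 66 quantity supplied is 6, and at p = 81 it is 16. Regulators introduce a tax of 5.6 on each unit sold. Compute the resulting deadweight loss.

3.48

Demand slope = (61.12 − 91.12)/(16 − 6) = −3, so p = 109.12 − 3q.
Supply slope = (81 − 66)/(16 − 6) = 1.5, so p = 57 + 1.5q.
Competitive equilibrium: 109.12 − 3q = 57 + 1.5q → q* = 11.5822, p* = 74.3733.
With the tax, the buyer price exceeds the seller price by 5.6: (109.12 − 3q) − (57 + 1.5q) = 5.6 → q' = 10.3378.
Δq = 11.5822 − 10.3378 = 1.2444; the wedge equals the tax, 5.6.
Deadweight loss = ½ × 1.2444 × 5.6 = 3.48.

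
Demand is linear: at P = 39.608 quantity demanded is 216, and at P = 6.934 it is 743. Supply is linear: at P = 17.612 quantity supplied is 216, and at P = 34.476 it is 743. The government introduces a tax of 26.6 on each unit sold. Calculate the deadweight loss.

3763.62

Demand slope = (6.934 − 39.608)/(743 − 216) = −0.062, so P = 53 − 0.062Q.
Supply slope = (34.476 − 17.612)/(743 − 216) = 0.032, so P = 10.7 + 0.032Q.
Competitive equilibrium: 53 − 0.062Q = 10.7 + 0.032Q → Q* = 450, P* = 25.1.
With the tax, the buyer price exceeds the seller price by 26.6: (53 − 0.062Q) − (10.7 + 0.032Q) = 26.6 → Q' = 167.0213.
ΔQ = 450 − 167.0213 = 282.9787; the wedge equals the tax, 26.6.
DWL = ½ × 282.9787 × 26.6 = 3763.62.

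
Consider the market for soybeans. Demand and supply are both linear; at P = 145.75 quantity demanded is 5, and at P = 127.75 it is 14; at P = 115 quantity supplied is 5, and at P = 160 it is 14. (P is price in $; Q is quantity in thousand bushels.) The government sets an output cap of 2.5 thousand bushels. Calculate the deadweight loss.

Demand slope = (127.75 − 145.75)/(14 − 5) = −2, so P = 155.75 − 2Q.
Supply slope = (160 − 115)/(14 − 5) = 5, so P = 90 + 5Q.
Competitive equilibrium: 155.75 − 2Q = 90 + 5Q → Q* = 9.3929, P* = 136.9643.
At Q = 2.5: demand price = 155.75 − 2·2.5 = 150.75; supply price = 90 + 5·2.5 = 102.5.
ΔQ = 9.3929 − 2.5 = 6.8929; wedge = 150.75 − 102.5 = 48.25.
The triangle = ½ × 6.8929 × 48.25 = $166.29 thousand.

$166.29 thousand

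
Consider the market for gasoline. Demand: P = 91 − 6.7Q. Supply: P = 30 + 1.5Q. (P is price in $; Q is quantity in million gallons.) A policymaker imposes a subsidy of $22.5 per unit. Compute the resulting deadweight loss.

$30.87 million

Competitive equilibrium: 91 − 6.7Q = 30 + 1.5Q → Q* = 7.439, P* = 41.1585.
The subsidy lowers effective supply by 22.5: P = 7.5 + 1.5Q.
New quantity: 91 − 6.7Q = 7.5 + 1.5Q → Q' = 10.1829.
Overproduction ΔQ = 10.1829 − 7.439 = 2.7439; wedge = subsidy = 22.5.
Deadweight loss = ½ × 2.7439 × 22.5 = $30.87 million.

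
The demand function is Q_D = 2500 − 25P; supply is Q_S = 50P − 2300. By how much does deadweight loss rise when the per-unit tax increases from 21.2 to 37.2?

In inverse form: demand P = 100 − 0.04Q, supply P = 46 + 0.02Q.
Competitive equilibrium: 100 − 0.04Q = 46 + 0.02Q → Q* = 900, P* = 64.
For a per-unit tax t: ΔQ = t/0.06, so DWL = ½·t·(t/0.06) = t²/0.12.
At t = 21.2: DWL = 3745.333. At t = 37.2: DWL = 11532.
Increase = 11532 − 3745.333 = 7786.67.

7786.67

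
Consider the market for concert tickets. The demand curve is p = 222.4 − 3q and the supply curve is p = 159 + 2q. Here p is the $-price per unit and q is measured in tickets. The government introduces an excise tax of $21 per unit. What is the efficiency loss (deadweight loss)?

Competitive equilibrium: 222.4 − 3q = 159 + 2q → q* = 12.68, p* = 184.36.
With the tax, the buyer price exceeds the seller price by 21: (222.4 − 3q) − (159 + 2q) = 21 → q' = 8.48.
Δq = 12.68 − 8.48 = 4.2; the wedge equals the tax, 21.
Welfare loss = ½ × 4.2 × 21 = $44.10.

$44.10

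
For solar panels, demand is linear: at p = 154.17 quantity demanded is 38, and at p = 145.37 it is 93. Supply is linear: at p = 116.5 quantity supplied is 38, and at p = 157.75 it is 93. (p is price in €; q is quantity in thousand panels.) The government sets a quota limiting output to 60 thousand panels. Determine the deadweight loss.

€171.17 thousand

Demand slope = (145.37 − 154.17)/(93 − 38) = −0.16, so p = 160.25 − 0.16q.
Supply slope = (157.75 − 116.5)/(93 − 38) = 0.75, so p = 88 + 0.75q.
Competitive equilibrium: 160.25 − 0.16q = 88 + 0.75q → q* = 79.3956, p* = 147.5467.
At q = 60: demand price = 160.25 − 0.16·60 = 150.65; supply price = 88 + 0.75·60 = 133.
Δq = 79.3956 − 60 = 19.3956; wedge = 150.65 − 133 = 17.65.
The triangle = ½ × 19.3956 × 17.65 = €171.17 thousand.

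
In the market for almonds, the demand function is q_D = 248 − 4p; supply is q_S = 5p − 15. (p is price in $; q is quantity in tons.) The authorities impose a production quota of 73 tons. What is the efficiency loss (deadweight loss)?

In inverse form: demand p = 62 − 0.25q, supply p = 3 + 0.2q.
Competitive equilibrium: 62 − 0.25q = 3 + 0.2q → q* = 131.1111, p* = 29.2222.
At q = 73: demand price = 62 − 0.25·73 = 43.75; supply price = 3 + 0.2·73 = 17.6.
Δq = 131.1111 − 73 = 58.1111; wedge = 43.75 − 17.6 = 26.15.
Deadweight loss = ½ × 58.1111 × 26.15 = $759.80.

$759.80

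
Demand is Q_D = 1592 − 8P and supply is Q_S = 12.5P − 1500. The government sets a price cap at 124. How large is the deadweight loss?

In inverse form: demand P = 199 − 0.125Q, supply P = 120 + 0.08Q.
Competitive equilibrium: 199 − 0.125Q = 120 + 0.08Q → Q* = 385.3659, P* = 150.8293.
At the ceiling P = 124, quantity supplied = (124 − 120)/0.08 = 50.
Willingness to pay at Q' = 50: 199 − 0.125·50 = 192.75.
ΔQ = 385.3659 − 50 = 335.3659; wedge = 192.75 − 124 = 68.75.
Welfare loss = ½ × 335.3659 × 68.75 = 11528.20.

11528.20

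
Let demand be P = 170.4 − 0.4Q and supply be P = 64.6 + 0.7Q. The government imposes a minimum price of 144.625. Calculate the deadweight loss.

554.24

Competitive equilibrium: 170.4 − 0.4Q = 64.6 + 0.7Q → Q* = 96.18182, P* = 131.92727.
At the floor P = 144.625, quantity demanded = (170.4 − 144.625)/0.4 = 64.4375.
Sellers' marginal cost at Q' = 64.4375: 64.6 + 0.7·64.4375 = 109.70625.
ΔQ = 96.18182 − 64.4375 = 31.74432; wedge = 144.625 − 109.70625 = 34.91875.
Welfare loss = ½ × 31.74432 × 34.91875 = 554.24.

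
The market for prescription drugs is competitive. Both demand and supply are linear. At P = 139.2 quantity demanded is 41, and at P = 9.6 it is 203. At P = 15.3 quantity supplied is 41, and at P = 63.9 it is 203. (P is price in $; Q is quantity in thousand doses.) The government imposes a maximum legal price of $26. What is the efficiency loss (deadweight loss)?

$3258.38 thousand

Demand slope = (9.6 − 139.2)/(203 − 41) = −0.8, so P = 172 − 0.8Q.
Supply slope = (63.9 − 15.3)/(203 − 41) = 0.3, so P = 3 + 0.3Q.
Competitive equilibrium: 172 − 0.8Q = 3 + 0.3Q → Q* = 153.6364, P* = 49.0909.
At the ceiling P = 26, quantity supplied = (26 − 3)/0.3 = 76.6667.
Willingness to pay at Q' = 76.6667: 172 − 0.8·76.6667 = 110.6666.
ΔQ = 153.6364 − 76.6667 = 76.9697; wedge = 110.6666 − 26 = 84.6666.
Welfare loss = ½ × 76.9697 × 84.6666 = $3258.38 thousand.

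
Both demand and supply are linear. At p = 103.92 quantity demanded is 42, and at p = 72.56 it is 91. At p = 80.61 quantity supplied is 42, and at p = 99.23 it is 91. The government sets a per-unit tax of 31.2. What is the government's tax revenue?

Demand slope = (72.56 − 103.92)/(91 − 42) = −0.64, so p = 130.8 − 0.64q.
Supply slope = (99.23 − 80.61)/(91 − 42) = 0.38, so p = 64.65 + 0.38q.
Competitive equilibrium: 130.8 − 0.64q = 64.65 + 0.38q → q* = 64.8529, p* = 89.2941.
With the tax, the buyer price exceeds the seller price by 31.2: (130.8 − 0.64q) − (64.65 + 0.38q) = 31.2 → q' = 34.2647.
Tax revenue = 31.2 × 34.2647 = 1069.06.

1069.06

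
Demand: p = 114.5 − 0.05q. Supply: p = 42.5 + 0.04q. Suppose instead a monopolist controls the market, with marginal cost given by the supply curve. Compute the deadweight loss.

Competitive equilibrium: 114.5 − 0.05q = 42.5 + 0.04q → q* = 800, p* = 74.5.
Marginal revenue: MR = 114.5 − 0.1q. Set MR = MC: 114.5 − 0.1q = 42.5 + 0.04q → q_m = 514.2857.
Price p_m = 114.5 − 0.05·514.2857 = 88.7857; MC(q_m) = 42.5 + 0.04·514.2857 = 63.0714.
Competitive q* = 800, so Δq = 285.7143; wedge = 88.7857 − 63.0714 = 25.7143.
DWL = ½ × 285.7143 × 25.7143 = 3673.47.

3673.47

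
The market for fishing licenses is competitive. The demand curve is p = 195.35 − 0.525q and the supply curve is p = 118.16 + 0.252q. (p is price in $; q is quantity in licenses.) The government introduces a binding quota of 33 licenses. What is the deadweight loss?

Competitive equilibrium: 195.35 − 0.525q = 118.16 + 0.252q → q* = 99.3436, p* = 143.1946.
At q = 33: demand price = 195.35 − 0.525·33 = 178.025; supply price = 118.16 + 0.252·33 = 126.476.
Δq = 99.3436 − 33 = 66.3436; wedge = 178.025 − 126.476 = 51.549.
Deadweight loss = ½ × 66.3436 × 51.549 = $1709.97.

$1709.97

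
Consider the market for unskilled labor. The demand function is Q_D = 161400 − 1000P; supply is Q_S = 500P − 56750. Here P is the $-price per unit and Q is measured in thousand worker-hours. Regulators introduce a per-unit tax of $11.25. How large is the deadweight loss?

In inverse form: demand P = 161.4 − 0.001Q, supply P = 113.5 + 0.002Q.
Competitive equilibrium: 161.4 − 0.001Q = 113.5 + 0.002Q → Q* = 15966.6667, P* = 145.4333.
With the tax, the buyer price exceeds the seller price by 11.25: (161.4 − 0.001Q) − (113.5 + 0.002Q) = 11.25 → Q' = 12216.6667.
ΔQ = 15966.6667 − 12216.6667 = 3750; the wedge equals the tax, 11.25.
Deadweight loss = ½ × 3750 × 11.25 = $21093.75 thousand.

$21093.75 thousand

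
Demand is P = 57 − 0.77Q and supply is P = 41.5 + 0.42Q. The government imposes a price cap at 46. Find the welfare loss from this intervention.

Competitive equilibrium: 57 − 0.77Q = 41.5 + 0.42Q → Q* = 13.0252, P* = 46.9706.
At the ceiling P = 46, quantity supplied = (46 − 41.5)/0.42 = 10.7143.
Willingness to pay at Q' = 10.7143: 57 − 0.77·10.7143 = 48.75.
ΔQ = 13.0252 − 10.7143 = 2.3109; wedge = 48.75 − 46 = 2.75.
Deadweight loss = ½ × 2.3109 × 2.75 = 3.18.

3.18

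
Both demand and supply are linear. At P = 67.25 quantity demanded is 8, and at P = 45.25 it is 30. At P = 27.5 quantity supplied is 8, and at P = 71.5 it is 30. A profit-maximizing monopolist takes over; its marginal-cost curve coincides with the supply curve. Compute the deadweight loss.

Demand slope = (45.25 − 67.25)/(30 − 8) = −1, so P = 75.25 − Q.
Supply slope = (71.5 − 27.5)/(30 − 8) = 2, so P = 11.5 + 2Q.
Competitive equilibrium: 75.25 − Q = 11.5 + 2Q → Q* = 21.25, P* = 54.
Marginal revenue: MR = 75.25 − 2Q. Set MR = MC: 75.25 − 2Q = 11.5 + 2Q → Q_m = 15.9375.
Price P_m = 75.25 − 1·15.9375 = 59.3125; MC(Q_m) = 11.5 + 2·15.9375 = 43.375.
Competitive Q* = 21.25, so ΔQ = 5.3125; wedge = 59.3125 − 43.375 = 15.9375.
Welfare loss = ½ × 5.3125 × 15.9375 = 42.33.

42.33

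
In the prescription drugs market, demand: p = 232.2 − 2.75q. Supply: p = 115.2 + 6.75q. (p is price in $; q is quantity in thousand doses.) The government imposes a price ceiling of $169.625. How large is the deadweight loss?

$85.91 thousand

Competitive equilibrium: 232.2 − 2.75q = 115.2 + 6.75q → q* = 12.3158, p* = 198.3316.
At the ceiling p = 169.625, quantity supplied = (169.625 − 115.2)/6.75 = 8.063.
Willingness to pay at q' = 8.063: 232.2 − 2.75·8.063 = 210.0268.
Δq = 12.3158 − 8.063 = 4.2528; wedge = 210.0268 − 169.625 = 40.4018.
The triangle = ½ × 4.2528 × 40.4018 = $85.91 thousand.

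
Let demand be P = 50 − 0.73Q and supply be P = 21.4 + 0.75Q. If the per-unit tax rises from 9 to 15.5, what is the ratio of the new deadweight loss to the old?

Competitive equilibrium: 50 − 0.73Q = 21.4 + 0.75Q → Q* = 19.3243, P* = 35.8932.
For a per-unit tax t: ΔQ = t/1.48, so DWL = ½·t·(t/1.48) = t²/2.96.
At t = 9: DWL = 27.365. At t = 15.5: DWL = 81.166.
Ratio = (15.5/9)² = 2.966.

2.966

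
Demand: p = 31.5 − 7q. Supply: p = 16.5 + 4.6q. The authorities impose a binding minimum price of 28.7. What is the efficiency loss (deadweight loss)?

4.63

Competitive equilibrium: 31.5 − 7q = 16.5 + 4.6q → q* = 1.2931, p* = 22.4483.
At the floor p = 28.7, quantity demanded = (31.5 − 28.7)/7 = 0.4.
Sellers' marginal cost at q' = 0.4: 16.5 + 4.6·0.4 = 18.34.
Δq = 1.2931 − 0.4 = 0.8931; wedge = 28.7 − 18.34 = 10.36.
The triangle = ½ × 0.8931 × 10.36 = 4.63.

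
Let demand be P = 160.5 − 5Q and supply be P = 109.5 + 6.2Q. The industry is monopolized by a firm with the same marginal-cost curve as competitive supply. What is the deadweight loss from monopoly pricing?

11.06

Competitive equilibrium: 160.5 − 5Q = 109.5 + 6.2Q → Q* = 4.5536, P* = 137.7321.
Marginal revenue: MR = 160.5 − 10Q. Set MR = MC: 160.5 − 10Q = 109.5 + 6.2Q → Q_m = 3.1481.
Price P_m = 160.5 − 5·3.1481 = 144.7595; MC(Q_m) = 109.5 + 6.2·3.1481 = 129.0182.
Competitive Q* = 4.5536, so ΔQ = 1.4055; wedge = 144.7595 − 129.0182 = 15.7413.
Welfare loss = ½ × 1.4055 × 15.7413 = 11.06.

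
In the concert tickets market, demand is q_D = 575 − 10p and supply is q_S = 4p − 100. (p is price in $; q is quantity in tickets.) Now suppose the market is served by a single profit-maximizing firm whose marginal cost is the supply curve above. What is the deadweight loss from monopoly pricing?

$74.51

In inverse form: demand p = 57.5 − 0.1q, supply p = 25 + 0.25q.
Competitive equilibrium: 57.5 − 0.1q = 25 + 0.25q → q* = 92.8571, p* = 48.2143.
Marginal revenue: MR = 57.5 − 0.2q. Set MR = MC: 57.5 − 0.2q = 25 + 0.25q → q_m = 72.2222.
Price p_m = 57.5 − 0.1·72.2222 = 50.2778; MC(q_m) = 25 + 0.25·72.2222 = 43.0556.
Competitive q* = 92.8571, so Δq = 20.6349; wedge = 50.2778 − 43.0556 = 7.2222.
Welfare loss = ½ × 20.6349 × 7.2222 = $74.51.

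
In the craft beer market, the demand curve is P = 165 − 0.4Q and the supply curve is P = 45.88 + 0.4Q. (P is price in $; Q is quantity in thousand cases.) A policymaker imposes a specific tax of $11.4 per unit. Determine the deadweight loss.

$81.225 thousand

Competitive equilibrium: 165 − 0.4Q = 45.88 + 0.4Q → Q* = 148.9, P* = 105.44.
With the tax, the buyer price exceeds the seller price by 11.4: (165 − 0.4Q) − (45.88 + 0.4Q) = 11.4 → Q' = 134.65.
ΔQ = 148.9 − 134.65 = 14.25; the wedge equals the tax, 11.4.
Deadweight loss = ½ × 14.25 × 11.4 = $81.225 thousand.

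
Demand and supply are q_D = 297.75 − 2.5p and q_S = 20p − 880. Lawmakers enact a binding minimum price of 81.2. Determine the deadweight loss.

In inverse form: demand p = 119.1 − 0.4q, supply p = 44 + 0.05q.
Competitive equilibrium: 119.1 − 0.4q = 44 + 0.05q → q* = 166.8889, p* = 52.3444.
At the floor p = 81.2, quantity demanded = (119.1 − 81.2)/0.4 = 94.75.
Sellers' marginal cost at q' = 94.75: 44 + 0.05·94.75 = 48.7375.
Δq = 166.8889 − 94.75 = 72.1389; wedge = 81.2 − 48.7375 = 32.4625.
Deadweight loss = ½ × 72.1389 × 32.4625 = 1170.90.

1170.90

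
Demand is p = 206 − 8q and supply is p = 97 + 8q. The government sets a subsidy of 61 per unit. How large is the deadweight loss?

116.28

Competitive equilibrium: 206 − 8q = 97 + 8q → q* = 6.8125, p* = 151.5.
The subsidy lowers effective supply by 61: p = 36 + 8q.
New quantity: 206 − 8q = 36 + 8q → q' = 10.625.
Overproduction Δq = 10.625 − 6.8125 = 3.8125; wedge = subsidy = 61.
The triangle = ½ × 3.8125 × 61 = 116.28.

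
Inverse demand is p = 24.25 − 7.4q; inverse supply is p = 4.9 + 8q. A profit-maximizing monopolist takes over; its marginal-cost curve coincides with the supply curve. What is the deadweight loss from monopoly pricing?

1.28

Competitive equilibrium: 24.25 − 7.4q = 4.9 + 8q → q* = 1.2565, p* = 14.9519.
Marginal revenue: MR = 24.25 − 14.8q. Set MR = MC: 24.25 − 14.8q = 4.9 + 8q → q_m = 0.8487.
Price p_m = 24.25 − 7.4·0.8487 = 17.9696; MC(q_m) = 4.9 + 8·0.8487 = 11.6896.
Competitive q* = 1.2565, so Δq = 0.4078; wedge = 17.9696 − 11.6896 = 6.28.
The triangle = ½ × 0.4078 × 6.28 = 1.28.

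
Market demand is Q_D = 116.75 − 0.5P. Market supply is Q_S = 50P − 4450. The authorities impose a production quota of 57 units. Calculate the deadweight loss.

213.37

In inverse form: demand P = 233.5 − 2Q, supply P = 89 + 0.02Q.
Competitive equilibrium: 233.5 − 2Q = 89 + 0.02Q → Q* = 71.5347, P* = 90.4307.
At Q = 57: demand price = 233.5 − 2·57 = 119.5; supply price = 89 + 0.02·57 = 90.14.
ΔQ = 71.5347 − 57 = 14.5347; wedge = 119.5 − 90.14 = 29.36.
The triangle = ½ × 14.5347 × 29.36 = 213.37.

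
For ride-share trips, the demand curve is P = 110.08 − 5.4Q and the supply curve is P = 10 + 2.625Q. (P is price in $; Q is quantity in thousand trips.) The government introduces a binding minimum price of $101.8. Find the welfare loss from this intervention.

Competitive equilibrium: 110.08 − 5.4Q = 10 + 2.625Q → Q* = 12.471, P* = 42.7364.
At the floor P = 101.8, quantity demanded = (110.08 − 101.8)/5.4 = 1.5333.
Sellers' marginal cost at Q' = 1.5333: 10 + 2.625·1.5333 = 14.0249.
ΔQ = 12.471 − 1.5333 = 10.9377; wedge = 101.8 − 14.0249 = 87.7751.
The triangle = ½ × 10.9377 × 87.7751 = $480.03 thousand.

$480.03 thousand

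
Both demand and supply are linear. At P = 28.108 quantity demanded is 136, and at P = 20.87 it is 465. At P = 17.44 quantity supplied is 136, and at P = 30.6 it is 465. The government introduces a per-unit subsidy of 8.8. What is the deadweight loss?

624.52

Demand slope = (20.87 − 28.108)/(465 − 136) = −0.022, so P = 31.1 − 0.022Q.
Supply slope = (30.6 − 17.44)/(465 − 136) = 0.04, so P = 12 + 0.04Q.
Competitive equilibrium: 31.1 − 0.022Q = 12 + 0.04Q → Q* = 308.0645, P* = 24.3226.
The subsidy lowers effective supply by 8.8: P = 3.2 + 0.04Q.
New quantity: 31.1 − 0.022Q = 3.2 + 0.04Q → Q' = 450.
Overproduction ΔQ = 450 − 308.0645 = 141.9355; wedge = subsidy = 8.8.
DWL = ½ × 141.9355 × 8.8 = 624.52.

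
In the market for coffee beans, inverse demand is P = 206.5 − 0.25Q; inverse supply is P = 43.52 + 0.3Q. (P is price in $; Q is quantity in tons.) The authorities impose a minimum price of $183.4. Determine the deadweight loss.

Competitive equilibrium: 206.5 − 0.25Q = 43.52 + 0.3Q → Q* = 296.3273, P* = 132.4182.
At the floor P = 183.4, quantity demanded = (206.5 − 183.4)/0.25 = 92.4.
Sellers' marginal cost at Q' = 92.4: 43.52 + 0.3·92.4 = 71.24.
ΔQ = 296.3273 − 92.4 = 203.9273; wedge = 183.4 − 71.24 = 112.16.
The triangle = ½ × 203.9273 × 112.16 = $11436.24.

$11436.24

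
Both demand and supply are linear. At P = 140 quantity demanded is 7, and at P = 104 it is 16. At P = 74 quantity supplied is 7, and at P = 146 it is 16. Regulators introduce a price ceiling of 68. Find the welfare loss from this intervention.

234.375

Demand slope = (104 − 140)/(16 − 7) = −4, so P = 168 − 4Q.
Supply slope = (146 − 74)/(16 − 7) = 8, so P = 18 + 8Q.
Competitive equilibrium: 168 − 4Q = 18 + 8Q → Q* = 12.5, P* = 118.
At the ceiling P = 68, quantity supplied = (68 − 18)/8 = 6.25.
Willingness to pay at Q' = 6.25: 168 − 4·6.25 = 143.
ΔQ = 12.5 − 6.25 = 6.25; wedge = 143 − 68 = 75.
Welfare loss = ½ × 6.25 × 75 = 234.375.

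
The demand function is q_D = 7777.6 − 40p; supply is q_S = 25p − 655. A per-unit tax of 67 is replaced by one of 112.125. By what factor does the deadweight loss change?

In inverse form: demand p = 194.44 − 0.025q, supply p = 26.2 + 0.04q.
Competitive equilibrium: 194.44 − 0.025q = 26.2 + 0.04q → q* = 2588.3077, p* = 129.7323.
For a per-unit tax t: Δq = t/0.065, so DWL = ½·t·(t/0.065) = t²/0.13.
At t = 67: DWL = 34530.769. At t = 112.125: DWL = 96707.8125.
Ratio = (112.125/67)² = 2.801.

2.801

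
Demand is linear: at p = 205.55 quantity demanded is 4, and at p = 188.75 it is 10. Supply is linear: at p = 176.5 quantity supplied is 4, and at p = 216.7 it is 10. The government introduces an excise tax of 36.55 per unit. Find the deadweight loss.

70.31

Demand slope = (188.75 − 205.55)/(10 − 4) = −2.8, so p = 216.75 − 2.8q.
Supply slope = (216.7 − 176.5)/(10 − 4) = 6.7, so p = 149.7 + 6.7q.
Competitive equilibrium: 216.75 − 2.8q = 149.7 + 6.7q → q* = 7.0579, p* = 196.9879.
With the tax, the buyer price exceeds the seller price by 36.55: (216.75 − 2.8q) − (149.7 + 6.7q) = 36.55 → q' = 3.2105.
Δq = 7.0579 − 3.2105 = 3.8474; the wedge equals the tax, 36.55.
Welfare loss = ½ × 3.8474 × 36.55 = 70.31.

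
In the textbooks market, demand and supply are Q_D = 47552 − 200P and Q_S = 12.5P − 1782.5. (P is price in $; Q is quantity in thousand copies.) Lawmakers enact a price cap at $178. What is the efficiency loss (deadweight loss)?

In inverse form: demand P = 237.76 − 0.005Q, supply P = 142.6 + 0.08Q.
Competitive equilibrium: 237.76 − 0.005Q = 142.6 + 0.08Q → Q* = 1119.529412, P* = 232.162353.
At the ceiling P = 178, quantity supplied = (178 − 142.6)/0.08 = 442.5.
Willingness to pay at Q' = 442.5: 237.76 − 0.005·442.5 = 235.5475.
ΔQ = 1119.529412 − 442.5 = 677.029412; wedge = 235.5475 − 178 = 57.5475.
Welfare loss = ½ × 677.029412 × 57.5475 = $19480.68 thousand.

$19480.68 thousand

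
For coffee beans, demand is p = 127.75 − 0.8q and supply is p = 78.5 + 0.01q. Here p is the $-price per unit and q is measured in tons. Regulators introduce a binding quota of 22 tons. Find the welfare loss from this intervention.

$609.78

Competitive equilibrium: 127.75 − 0.8q = 78.5 + 0.01q → q* = 60.8025, p* = 79.108.
At q = 22: demand price = 127.75 − 0.8·22 = 110.15; supply price = 78.5 + 0.01·22 = 78.72.
Δq = 60.8025 − 22 = 38.8025; wedge = 110.15 − 78.72 = 31.43.
The triangle = ½ × 38.8025 × 31.43 = $609.78.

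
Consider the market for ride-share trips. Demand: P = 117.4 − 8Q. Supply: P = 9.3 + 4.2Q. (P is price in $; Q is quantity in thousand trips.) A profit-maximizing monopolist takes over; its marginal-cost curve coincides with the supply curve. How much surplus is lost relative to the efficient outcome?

Competitive equilibrium: 117.4 − 8Q = 9.3 + 4.2Q → Q* = 8.8607, P* = 46.5148.
Marginal revenue: MR = 117.4 − 16Q. Set MR = MC: 117.4 − 16Q = 9.3 + 4.2Q → Q_m = 5.3515.
Price P_m = 117.4 − 8·5.3515 = 74.588; MC(Q_m) = 9.3 + 4.2·5.3515 = 31.7763.
Competitive Q* = 8.8607, so ΔQ = 3.5092; wedge = 74.588 − 31.7763 = 42.8117.
Deadweight loss = ½ × 3.5092 × 42.8117 = $75.12 thousand.

$75.12 thousand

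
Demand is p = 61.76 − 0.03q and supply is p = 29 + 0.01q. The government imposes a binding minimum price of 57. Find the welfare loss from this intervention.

Competitive equilibrium: 61.76 − 0.03q = 29 + 0.01q → q* = 819, p* = 37.19.
At the floor p = 57, quantity demanded = (61.76 − 57)/0.03 = 158.66667.
Sellers' marginal cost at q' = 158.66667: 29 + 0.01·158.66667 = 30.58667.
Δq = 819 − 158.66667 = 660.33333; wedge = 57 − 30.58667 = 26.41333.
The triangle = ½ × 660.33333 × 26.41333 = 8720.80.

8720.80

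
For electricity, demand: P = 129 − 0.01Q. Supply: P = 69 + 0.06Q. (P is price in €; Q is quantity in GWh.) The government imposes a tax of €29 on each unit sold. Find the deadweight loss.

€6007.14

Competitive equilibrium: 129 − 0.01Q = 69 + 0.06Q → Q* = 857.1429, P* = 120.4286.
With the tax, the buyer price exceeds the seller price by 29: (129 − 0.01Q) − (69 + 0.06Q) = 29 → Q' = 442.8571.
ΔQ = 857.1429 − 442.8571 = 414.2858; the wedge equals the tax, 29.
Welfare loss = ½ × 414.2858 × 29 = €6007.14.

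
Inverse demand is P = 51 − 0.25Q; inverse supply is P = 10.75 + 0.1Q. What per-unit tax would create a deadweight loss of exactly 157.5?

Competitive equilibrium: 51 − 0.25Q = 10.75 + 0.1Q → Q* = 115, P* = 22.25.
A tax t gives ΔQ = t/0.35 and wedge t, so DWL = t²/0.7.
t²/0.7 = 157.5 → t² = 110.25 → t = 10.5.

10.5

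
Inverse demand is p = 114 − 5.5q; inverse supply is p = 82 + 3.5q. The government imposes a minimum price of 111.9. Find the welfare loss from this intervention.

Competitive equilibrium: 114 − 5.5q = 82 + 3.5q → q* = 3.5556, p* = 94.4444.
At the floor p = 111.9, quantity demanded = (114 − 111.9)/5.5 = 0.3818.
Sellers' marginal cost at q' = 0.3818: 82 + 3.5·0.3818 = 83.3363.
Δq = 3.5556 − 0.3818 = 3.1738; wedge = 111.9 − 83.3363 = 28.5637.
Deadweight loss = ½ × 3.1738 × 28.5637 = 45.33.

45.33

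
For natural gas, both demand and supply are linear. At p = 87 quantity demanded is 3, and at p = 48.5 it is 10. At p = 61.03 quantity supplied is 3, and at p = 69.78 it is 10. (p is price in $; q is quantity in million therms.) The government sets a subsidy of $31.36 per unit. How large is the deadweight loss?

Demand slope = (48.5 − 87)/(10 − 3) = −5.5, so p = 103.5 − 5.5q.
Supply slope = (69.78 − 61.03)/(10 − 3) = 1.25, so p = 57.28 + 1.25q.
Competitive equilibrium: 103.5 − 5.5q = 57.28 + 1.25q → q* = 6.8474, p* = 65.8393.
The subsidy lowers effective supply by 31.36: p = 25.92 + 1.25q.
New quantity: 103.5 − 5.5q = 25.92 + 1.25q → q' = 11.4933.
Overproduction Δq = 11.4933 − 6.8474 = 4.6459; wedge = subsidy = 31.36.
The triangle = ½ × 4.6459 × 31.36 = $72.85 million.

$72.85 million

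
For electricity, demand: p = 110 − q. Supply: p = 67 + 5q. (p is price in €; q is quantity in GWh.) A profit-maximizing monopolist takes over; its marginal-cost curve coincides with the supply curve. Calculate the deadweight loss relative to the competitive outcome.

€3.14

Competitive equilibrium: 110 − q = 67 + 5q → q* = 7.1667, p* = 102.8333.
Marginal revenue: MR = 110 − 2q. Set MR = MC: 110 − 2q = 67 + 5q → q_m = 6.1429.
Price p_m = 110 − 1·6.1429 = 103.8571; MC(q_m) = 67 + 5·6.1429 = 97.7145.
Competitive q* = 7.1667, so Δq = 1.0238; wedge = 103.8571 − 97.7145 = 6.1426.
DWL = ½ × 1.0238 × 6.1426 = €3.14.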